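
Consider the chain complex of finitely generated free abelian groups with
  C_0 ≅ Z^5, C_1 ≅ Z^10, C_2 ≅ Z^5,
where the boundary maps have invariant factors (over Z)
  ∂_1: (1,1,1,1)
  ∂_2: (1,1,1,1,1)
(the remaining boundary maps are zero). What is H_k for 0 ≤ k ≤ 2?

H_0: b_0 = 5 − 0 − 4 = 1; torsion from ∂_1 factors > 1: none. So H_0 ≅ Z.
H_1: b_1 = 10 − 4 − 5 = 1; torsion from ∂_2 factors > 1: none. So H_1 ≅ Z.
H_2: b_2 = 5 − 5 − 0 = 0; torsion from ∂_3 factors > 1: none. So H_2 ≅ 0.

H_0 ≅ Z,  H_1 ≅ Z,  H_2 = 0.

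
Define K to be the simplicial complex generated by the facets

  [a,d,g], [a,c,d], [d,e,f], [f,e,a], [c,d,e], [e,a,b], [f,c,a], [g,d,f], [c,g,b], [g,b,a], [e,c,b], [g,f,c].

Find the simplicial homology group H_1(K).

We work with the vertex ordering a < b < c < d < e < f < g. The simplices of K, each written with vertices in increasing order, are:

  0-simplices (7): a, b, c, d, e, f, g
  1-simplices (18): ab, ac, ad, ae, af, ag, bc, be, bg, cd, ce, cf, cg, de, df, dg, ef, fg
  2-simplices (12): abe, abg, acd, acf, adg, aef, bce, bcg, cde, cfg, def, dfg

Hence C_0 ≅ Z^7, C_1 ≅ Z^18, C_2 ≅ Z^12.

∂_1: C_1 → C_0 maps an edge to its endpoints' difference, ∂[p,q] = q − p.
This gives a 7×18 integer matrix of rank 6; reducing to Smith normal form yields diagonal entries (1,1,1,1,1,1).

The boundary map ∂_2: C_2 → C_1 acts by ∂[p,q,r] = [q,r] − [p,r] + [p,q]. For instance
  ∂adg = dg − ag + ad,
  ∂abg = bg − ag + ab.
The resulting 18×12 matrix has rank 12, and its Smith normal form has invariant factors (1,1,1,1,1,1,1,1,1,1,1,2).

Computing H_k = (kernel of ∂_k) / (image of ∂_{k+1}):

  H_1: rank ker ∂_1 − rank ∂_2 = (18 − 6) − 12 = 0, and ∂_2 has invariant factor 2 > 1, so H_1 ≅ Z/2.

(K is a triangulation of the real projective plane RP^2.)

H_1 ≅ Z/2.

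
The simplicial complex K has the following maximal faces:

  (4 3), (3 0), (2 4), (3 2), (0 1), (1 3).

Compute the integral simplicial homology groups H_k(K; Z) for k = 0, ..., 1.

H_0 ≅ Z,  H_1 ≅ Z^2.

We work with the vertex ordering 0 < 1 < 2 < 3 < 4. The simplices of K, each written with vertices in increasing order, are:

  0-simplices (5): [0], [1], [2], [3], [4]
  1-simplices (6): [0,1], [0,3], [1,3], [2,3], [2,4], [3,4]

Hence C_0 ≅ Z^5, C_1 ≅ Z^6.

The boundary map ∂_1: C_1 → C_0 sends each edge [p,q] (with p < q) to q − p.
As a 5×6 matrix over Z this has rank 4, with invariant factors (1,1,1,1).

Now H_k = ker ∂_k / im ∂_{k+1}, so:

  H_0: rank C_0 − rank ∂_1 = 5 − 4 = 1, and the invariant factors of ∂_1 are all 1, so H_0 = Z.
  H_1: rank ker ∂_1 − rank ∂_2 = (6 − 4) − 0 = 2, and there is no ∂_2, so H_1 = Z^2.

As a check, the Euler characteristic is 5 − 6 = -1, which agrees with 1 − 2 = -1.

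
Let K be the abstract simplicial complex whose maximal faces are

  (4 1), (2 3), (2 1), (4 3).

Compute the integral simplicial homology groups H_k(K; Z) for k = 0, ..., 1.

Take the total order 1 < 2 < 3 < 4 on the vertex set. Then K (dimension 1) consists of the simplices:

  0-simplices (4): [1], [2], [3], [4]
  1-simplices (4): [1,2], [1,4], [2,3], [3,4]

giving chain groups C_0 ≅ Z^4, C_1 ≅ Z^4.

The boundary map ∂_1: C_1 → C_0 maps an edge to its endpoints' difference, ∂[p,q] = q − p. For instance
  ∂[3,4] = [4] − [3].
The resulting 4×4 matrix has rank 3, and its Smith normal form has invariant factors (1,1,1).

Now H_k = ker ∂_k / im ∂_{k+1}, so:

  H_0: rank C_0 − rank ∂_1 = 4 − 3 = 1, and the invariant factors of ∂_1 are all 1, so H_0 ≅ Z.
  H_1: rank ker ∂_1 − rank ∂_2 = (4 − 3) − 0 = 1, and there is no ∂_2, so H_1 ≅ Z.

As a check, the Euler characteristic is 4 − 4 = 0, which agrees with 1 − 1 = 0.

H_0 = Z,  H_1 = Z.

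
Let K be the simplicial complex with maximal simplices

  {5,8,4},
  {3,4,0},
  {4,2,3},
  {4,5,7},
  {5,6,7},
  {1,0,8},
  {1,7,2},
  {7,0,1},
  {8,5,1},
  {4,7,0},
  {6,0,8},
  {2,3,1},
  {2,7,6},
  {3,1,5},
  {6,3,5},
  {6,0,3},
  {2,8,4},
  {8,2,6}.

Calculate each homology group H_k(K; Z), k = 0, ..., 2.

H_0 = Z,  H_1 = Z^2,  H_2 = Z.

Fix the vertex order 0 < 1 < 2 < 3 < 4 < 5 < 6 < 7 < 8 and write every simplex with vertices in increasing order. Then dim K = 2 and the simplices of K are:

  0-simplices (9): [0], [1], [2], [3], [4], [5], [6], [7], [8]
  1-simplices (27): (27 of them)
  2-simplices (18): [0,1,7], [0,1,8], [0,3,4], [0,3,6], [0,4,7], [0,6,8], [1,2,3], [1,2,7], [1,3,5], [1,5,8], [2,3,4], [2,4,8], [2,6,7], [2,6,8], [3,5,6], [4,5,7], [4,5,8], [5,6,7]

giving chain groups C_0 ≅ Z^9, C_1 ≅ Z^27, C_2 ≅ Z^18.

∂_1: C_1 → C_0 sends each edge [p,q] (with p < q) to q − p. For instance
  ∂[2,8] = [8] − [2].
As a 9×27 matrix over Z this has rank 8, with invariant factors (1,1,1,1,1,1,1,1).

∂_2: C_2 → C_1 sends each 2-simplex [p,q,r] to [q,r] − [p,r] + [p,q]. For instance
  ∂[1,2,7] = [2,7] − [1,7] + [1,2],
  ∂[2,6,8] = [6,8] − [2,8] + [2,6].
This gives a 27×18 integer matrix of rank 17; reducing to Smith normal form yields diagonal entries (1,1,1,1,1,1,1,1,1,1,1,1,1,1,1,1,1).

Now H_k = ker ∂_k / im ∂_{k+1}, so:

  H_0: rank C_0 − rank ∂_1 = 9 − 8 = 1, and the invariant factors of ∂_1 are all 1, so H_0 = Z.
  H_1: rank ker ∂_1 − rank ∂_2 = (27 − 8) − 17 = 2, and the invariant factors of ∂_2 are all 1, so H_1 = Z^2.
  H_2: rank ker ∂_2 − rank ∂_3 = (18 − 17) − 0 = 1, and there is no ∂_3, so H_2 = Z.

As a check, the Euler characteristic is 9 − 27 + 18 = 0, which agrees with 1 − 2 + 1 = 0.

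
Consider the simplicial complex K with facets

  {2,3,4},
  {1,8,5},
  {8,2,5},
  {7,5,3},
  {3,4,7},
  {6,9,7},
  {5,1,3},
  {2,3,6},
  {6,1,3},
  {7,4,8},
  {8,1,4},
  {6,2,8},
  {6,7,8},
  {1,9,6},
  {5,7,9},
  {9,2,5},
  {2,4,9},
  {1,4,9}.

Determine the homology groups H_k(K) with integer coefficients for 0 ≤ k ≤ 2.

H_0 ≅ Z,  H_1 ≅ Z^2,  H_2 ≅ Z.

K has 9 vertices, 27 edges, 18 triangles.
rank ∂_0 = 0, rank ∂_1 = 8 ⇒ b_0 = 9 − 0 − 8 = 1; all invariant factors of ∂_1 are 1 so no torsion. So H_0 ≅ Z.
rank ∂_1 = 8, rank ∂_2 = 17 ⇒ b_1 = 27 − 8 − 17 = 2; all invariant factors of ∂_2 are 1 so no torsion. So H_1 ≅ Z^2.
rank ∂_2 = 17, rank ∂_3 = 0 ⇒ b_2 = 18 − 17 − 0 = 1. So H_2 ≅ Z.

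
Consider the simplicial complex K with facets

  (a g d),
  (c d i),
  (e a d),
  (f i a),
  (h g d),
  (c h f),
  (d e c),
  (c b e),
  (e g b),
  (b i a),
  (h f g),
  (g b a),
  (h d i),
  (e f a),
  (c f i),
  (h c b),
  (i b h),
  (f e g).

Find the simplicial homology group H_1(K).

We work with the vertex ordering a < b < c < d < e < f < g < h < i. The simplices of K, each written with vertices in increasing order, are:

  0-simplices (9): a, b, c, d, e, f, g, h, i
  1-simplices (27): ab, ad, ae, af, ag, ai, bc, be, bg, bh, bi, cd, ce, cf, ch, ci, de, dg, dh, di, ef, eg, fg, fh, fi, gh, hi
  2-simplices (18): abg, abi, ade, adg, aef, afi, bce, bch, beg, bhi, cde, cdi, cfh, cfi, dgh, dhi, efg, fgh

Hence C_0 ≅ Z^9, C_1 ≅ Z^27, C_2 ≅ Z^18.

The boundary map ∂_1: C_1 → C_0 sends each edge [p,q] (with p < q) to q − p. For instance
  ∂bg = g − b.
The resulting 9×27 matrix has rank 8, and its Smith normal form has invariant factors (1,1,1,1,1,1,1,1).

The boundary map ∂_2: C_2 → C_1 sends each 2-simplex [p,q,r] to [q,r] − [p,r] + [p,q]. For instance
  ∂fgh = gh − fh + fg,
  ∂dgh = gh − dh + dg.
The 27×18 boundary matrix has rank 18 and Smith normal form diag(1,1,1,1,1,1,1,1,1,1,1,1,1,1,1,1,1,2).

From H_k ≅ ker(∂_k) / im(∂_{k+1}) we obtain:

  H_1: rank ker ∂_1 − rank ∂_2 = (27 − 8) − 18 = 1, and ∂_2 has invariant factor 2 > 1, so H_1 ≅ Z ⊕ Z/2.

(K is a triangulation of the Klein bottle.)

H_1 = Z ⊕ Z/2.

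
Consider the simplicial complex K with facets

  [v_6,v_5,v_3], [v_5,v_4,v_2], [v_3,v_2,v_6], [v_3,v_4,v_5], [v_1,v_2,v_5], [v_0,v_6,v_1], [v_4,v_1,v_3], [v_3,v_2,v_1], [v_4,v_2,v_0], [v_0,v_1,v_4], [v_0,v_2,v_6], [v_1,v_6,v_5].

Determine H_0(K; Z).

H_0 = Z.

Order the vertices as v_0 < v_1 < v_2 < v_3 < v_4 < v_5 < v_6. Listing each simplex with vertices in this order, K has dimension 2 with simplices:

  0-simplices (7): [v_0], [v_1], [v_2], [v_3], [v_4], [v_5], [v_6]
  1-simplices (18): (18 of them)
  2-simplices (12): (12 of them)

giving chain groups C_0 ≅ Z^7, C_1 ≅ Z^18, C_2 ≅ Z^12.

∂_1: C_1 → C_0 maps an edge to its endpoints' difference, ∂[p,q] = q − p. For instance
  ∂[v_5,v_6] = [v_6] − [v_5].
The resulting 7×18 matrix has rank 6, and its Smith normal form has invariant factors (1,1,1,1,1,1).

∂_2: C_2 → C_1 sends each 2-simplex [p,q,r] to [q,r] − [p,r] + [p,q]. For instance
  ∂[v_3,v_4,v_5] = [v_4,v_5] − [v_3,v_5] + [v_3,v_4],
  ∂[v_1,v_2,v_5] = [v_2,v_5] − [v_1,v_5] + [v_1,v_2].
As a 18×12 matrix over Z this has rank 12, with invariant factors (1,1,1,1,1,1,1,1,1,1,1,2).

From H_k ≅ ker(∂_k) / im(∂_{k+1}) we obtain:

  H_0: rank C_0 − rank ∂_1 = 7 − 6 = 1, and the invariant factors of ∂_1 are all 1, so H_0 ≅ Z.

(K is a triangulation of the real projective plane RP^2.)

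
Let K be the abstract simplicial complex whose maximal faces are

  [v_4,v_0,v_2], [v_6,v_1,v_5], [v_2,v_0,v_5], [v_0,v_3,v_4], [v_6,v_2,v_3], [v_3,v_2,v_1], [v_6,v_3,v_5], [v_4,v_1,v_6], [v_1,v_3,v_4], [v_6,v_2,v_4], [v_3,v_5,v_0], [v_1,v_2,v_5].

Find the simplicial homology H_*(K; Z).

Order the vertices as v_0 < v_1 < v_2 < v_3 < v_4 < v_5 < v_6. Listing each simplex with vertices in this order, K has dimension 2 with simplices:

  0-simplices (7): [v_0], [v_1], [v_2], [v_3], [v_4], [v_5], [v_6]
  1-simplices (18): (18 of them)
  2-simplices (12): (12 of them)

giving chain groups C_0 ≅ Z^7, C_1 ≅ Z^18, C_2 ≅ Z^12.

The boundary map ∂_1: C_1 → C_0 maps an edge to its endpoints' difference, ∂[p,q] = q − p. For instance
  ∂[v_2,v_6] = [v_6] − [v_2].
The resulting 7×18 matrix has rank 6, and its Smith normal form has invariant factors (1,1,1,1,1,1).

∂_2: C_2 → C_1 acts by ∂[p,q,r] = [q,r] − [p,r] + [p,q]. For instance
  ∂[v_0,v_2,v_4] = [v_2,v_4] − [v_0,v_4] + [v_0,v_2],
  ∂[v_1,v_2,v_3] = [v_2,v_3] − [v_1,v_3] + [v_1,v_2].
As a 18×12 matrix over Z this has rank 12, with invariant factors (1,1,1,1,1,1,1,1,1,1,1,2).

Reading off H_k = ker ∂_k / im ∂_{k+1}:

  H_0: rank C_0 − rank ∂_1 = 7 − 6 = 1, and the invariant factors of ∂_1 are all 1, so H_0 = Z.
  H_1: rank ker ∂_1 − rank ∂_2 = (18 − 6) − 12 = 0, and ∂_2 has invariant factor 2 > 1, so H_1 = Z/2.
  H_2: rank ker ∂_2 − rank ∂_3 = (12 − 12) − 0 = 0, and there is no ∂_3, so H_2 = 0.

(K is a triangulation of the real projective plane RP^2.)

H_0 ≅ Z,  H_1 ≅ Z/2,  H_2 = 0.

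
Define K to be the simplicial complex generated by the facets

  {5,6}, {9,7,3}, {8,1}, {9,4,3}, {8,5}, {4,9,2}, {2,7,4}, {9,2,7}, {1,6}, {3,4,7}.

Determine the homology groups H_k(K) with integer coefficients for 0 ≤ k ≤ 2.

Fix the vertex order 1 < 2 < 3 < 4 < 5 < 6 < 7 < 8 < 9 and write every simplex with vertices in increasing order. Then dim K = 2 and the simplices of K are:

  0-simplices (9): [1], [2], [3], [4], [5], [6], [7], [8], [9]
  1-simplices (13): [1,6], [1,8], [2,4], [2,7], [2,9], [3,4], [3,7], [3,9], [4,7], [4,9], [5,6], [5,8], [7,9]
  2-simplices (6): [2,4,7], [2,4,9], [2,7,9], [3,4,7], [3,4,9], [3,7,9]

so the chain groups are C_0 ≅ Z^9, C_1 ≅ Z^13, C_2 ≅ Z^6.

∂_1: C_1 → C_0 sends each edge [p,q] (with p < q) to q − p.
The resulting 9×13 matrix has rank 7, and its Smith normal form has invariant factors (1,1,1,1,1,1,1).

The boundary map ∂_2: C_2 → C_1 maps a triangle to the signed sum of its edges. For instance
  ∂[3,7,9] = [7,9] − [3,9] + [3,7],
  ∂[2,4,7] = [4,7] − [2,7] + [2,4].
The resulting 13×6 matrix has rank 5, and its Smith normal form has invariant factors (1,1,1,1,1).

Computing H_k = (kernel of ∂_k) / (image of ∂_{k+1}):

  H_0: rank C_0 − rank ∂_1 = 9 − 7 = 2, and the invariant factors of ∂_1 are all 1, so H_0 = Z^2.
  H_1: rank ker ∂_1 − rank ∂_2 = (13 − 7) − 5 = 1, and the invariant factors of ∂_2 are all 1, so H_1 = Z.
  H_2: rank ker ∂_2 − rank ∂_3 = (6 − 5) − 0 = 1, and there is no ∂_3, so H_2 = Z.

As a check, the Euler characteristic is 9 − 13 + 6 = 2, which agrees with 2 − 1 + 1 = 2.
(K is a triangulation of the disjoint union of the 2-sphere S^2 and the circle S^1.)

H_0 = Z^2,  H_1 = Z,  H_2 = Z.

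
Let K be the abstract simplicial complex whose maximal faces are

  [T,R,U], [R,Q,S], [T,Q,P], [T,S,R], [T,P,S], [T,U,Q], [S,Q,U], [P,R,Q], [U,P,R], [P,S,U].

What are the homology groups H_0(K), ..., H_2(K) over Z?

H_0 ≅ Z,  H_1 ≅ Z/2,  H_2 = 0.

Take the total order P < Q < R < S < T < U on the vertex set. Then K (dimension 2) consists of the simplices:

  0-simplices (6): P, Q, R, S, T, U
  1-simplices (15): PQ, PR, PS, PT, PU, QR, QS, QT, QU, RS, RT, RU, ST, SU, TU
  2-simplices (10): PQR, PQT, PRU, PST, PSU, QRS, QSU, QTU, RST, RTU

Hence C_0 ≅ Z^6, C_1 ≅ Z^15, C_2 ≅ Z^10.

The boundary map ∂_1: C_1 → C_0 maps an edge to its endpoints' difference, ∂[p,q] = q − p. For instance
  ∂QR = R − Q.
The resulting 6×15 matrix has rank 5, and its Smith normal form has invariant factors (1,1,1,1,1).

∂_2: C_2 → C_1 sends each 2-simplex [p,q,r] to [q,r] − [p,r] + [p,q]. For instance
  ∂PSU = SU − PU + PS,
  ∂QSU = SU − QU + QS.
This gives a 15×10 integer matrix of rank 10; reducing to Smith normal form yields diagonal entries (1,1,1,1,1,1,1,1,1,2).

Reading off H_k = ker ∂_k / im ∂_{k+1}:

  H_0: rank C_0 − rank ∂_1 = 6 − 5 = 1, and the invariant factors of ∂_1 are all 1, so H_0 = Z.
  H_1: rank ker ∂_1 − rank ∂_2 = (15 − 5) − 10 = 0, and ∂_2 has invariant factor 2 > 1, so H_1 = Z/2.
  H_2: rank ker ∂_2 − rank ∂_3 = (10 − 10) − 0 = 0, and there is no ∂_3, so H_2 = 0.

As a check, the Euler characteristic is 6 − 15 + 10 = 1, which agrees with 1 − 0 + 0 = 1.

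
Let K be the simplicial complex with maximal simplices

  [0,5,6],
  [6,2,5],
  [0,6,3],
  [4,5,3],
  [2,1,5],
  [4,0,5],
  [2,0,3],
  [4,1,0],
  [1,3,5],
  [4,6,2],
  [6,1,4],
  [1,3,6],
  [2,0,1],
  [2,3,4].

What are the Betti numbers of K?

K has 7 vertices, 21 edges, 14 triangles.
rank ∂_0 = 0, rank ∂_1 = 6 ⇒ b_0 = 7 − 0 − 6 = 1; all invariant factors of ∂_1 are 1 so no torsion. So H_0 = Z.
rank ∂_1 = 6, rank ∂_2 = 13 ⇒ b_1 = 21 − 6 − 13 = 2; all invariant factors of ∂_2 are 1 so no torsion. So H_1 = Z^2.
rank ∂_2 = 13, rank ∂_3 = 0 ⇒ b_2 = 14 − 13 − 0 = 1. So H_2 = Z.

b_0 = 1, b_1 = 2, b_2 = 1.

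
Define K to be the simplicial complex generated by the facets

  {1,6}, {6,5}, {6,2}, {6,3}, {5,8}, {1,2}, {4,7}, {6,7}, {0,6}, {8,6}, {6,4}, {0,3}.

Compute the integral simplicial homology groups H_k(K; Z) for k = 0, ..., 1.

Fix the vertex order 0 < 1 < 2 < 3 < 4 < 5 < 6 < 7 < 8 and write every simplex with vertices in increasing order. Then dim K = 1 and the simplices of K are:

  0-simplices (9): [0], [1], [2], [3], [4], [5], [6], [7], [8]
  1-simplices (12): [0,3], [0,6], [1,2], [1,6], [2,6], [3,6], [4,6], [4,7], [5,6], [5,8], [6,7], [6,8]

giving chain groups C_0 ≅ Z^9, C_1 ≅ Z^12.

The boundary map ∂_1: C_1 → C_0 sends each edge [p,q] (with p < q) to q − p.
The resulting 9×12 matrix has rank 8, and its Smith normal form has invariant factors (1,1,1,1,1,1,1,1).

Computing H_k = (kernel of ∂_k) / (image of ∂_{k+1}):

  H_0: rank C_0 − rank ∂_1 = 9 − 8 = 1, and the invariant factors of ∂_1 are all 1, so H_0 = Z.
  H_1: rank ker ∂_1 − rank ∂_2 = (12 − 8) − 0 = 4, and there is no ∂_2, so H_1 = Z^4.

As a check, the Euler characteristic is 9 − 12 = -3, which agrees with 1 − 4 = -3.

H_0 = Z,  H_1 = Z^4.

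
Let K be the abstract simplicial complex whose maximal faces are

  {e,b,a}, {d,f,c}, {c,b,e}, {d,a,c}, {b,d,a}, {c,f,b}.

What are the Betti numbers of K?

Take the total order a < b < c < d < e < f on the vertex set. Then K (dimension 2) consists of the simplices:

  0-simplices (6): a, b, c, d, e, f
  1-simplices (12): ab, ac, ad, ae, bc, bd, be, bf, cd, ce, cf, df
  2-simplices (6): abd, abe, acd, bce, bcf, cdf

giving chain groups C_0 ≅ Z^6, C_1 ≅ Z^12, C_2 ≅ Z^6.

∂_1: C_1 → C_0 sends each edge [p,q] (with p < q) to q − p.
The 6×12 boundary matrix has rank 5 and Smith normal form diag(1,1,1,1,1).

Boundary ∂_2: C_2 → C_1 maps a triangle to the signed sum of its edges. For instance
  ∂acd = cd − ad + ac,
  ∂abd = bd − ad + ab.
The 12×6 boundary matrix has rank 6 and Smith normal form diag(1,1,1,1,1,1).

From H_k ≅ ker(∂_k) / im(∂_{k+1}) we obtain:

  H_0: rank C_0 − rank ∂_1 = 6 − 5 = 1, and the invariant factors of ∂_1 are all 1, so H_0 = Z.
  H_1: rank ker ∂_1 − rank ∂_2 = (12 − 5) − 6 = 1, and the invariant factors of ∂_2 are all 1, so H_1 = Z.
  H_2: rank ker ∂_2 − rank ∂_3 = (6 − 6) − 0 = 0, and there is no ∂_3, so H_2 = 0.

(K is a triangulation of the cylinder S^1 x I.)

Hence the Betti numbers are b_0 = 1, b_1 = 1, b_2 = 0.

b_0 = 1, b_1 = 1, b_2 = 0.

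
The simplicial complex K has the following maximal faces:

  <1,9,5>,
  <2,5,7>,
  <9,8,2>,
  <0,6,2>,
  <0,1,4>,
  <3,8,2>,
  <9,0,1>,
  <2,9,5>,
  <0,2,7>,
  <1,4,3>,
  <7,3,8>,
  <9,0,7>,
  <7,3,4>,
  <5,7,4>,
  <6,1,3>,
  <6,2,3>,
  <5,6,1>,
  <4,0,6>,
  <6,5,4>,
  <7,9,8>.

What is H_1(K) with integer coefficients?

H_1 = Z × Z/2.

Order the vertices as 0 < 1 < 2 < 3 < 4 < 5 < 6 < 7 < 8 < 9. Listing each simplex with vertices in this order, K has dimension 2 with simplices:

  0-simplices (10): [0], [1], [2], [3], [4], [5], [6], [7], [8], [9]
  1-simplices (30): (30 of them)
  2-simplices (20): (20 of them)

Hence C_0 ≅ Z^10, C_1 ≅ Z^30, C_2 ≅ Z^20.

∂_1: C_1 → C_0 maps an edge to its endpoints' difference, ∂[p,q] = q − p. For instance
  ∂[1,5] = [5] − [1].
The resulting 10×30 matrix has rank 9, and its Smith normal form has invariant factors (1,1,1,1,1,1,1,1,1).

The boundary map ∂_2: C_2 → C_1 acts by ∂[p,q,r] = [q,r] − [p,r] + [p,q]. For instance
  ∂[3,4,7] = [4,7] − [3,7] + [3,4],
  ∂[3,7,8] = [7,8] − [3,8] + [3,7].
The resulting 30×20 matrix has rank 20, and its Smith normal form has invariant factors (1,1,1,1,1,1,1,1,1,1,1,1,1,1,1,1,1,1,1,2).

From H_k ≅ ker(∂_k) / im(∂_{k+1}) we obtain:

  H_1: rank ker ∂_1 − rank ∂_2 = (30 − 9) − 20 = 1, and ∂_2 has invariant factor 2 > 1, so H_1 = Z × Z/2.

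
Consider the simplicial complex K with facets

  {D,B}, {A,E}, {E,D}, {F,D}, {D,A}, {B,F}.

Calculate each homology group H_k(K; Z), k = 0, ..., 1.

Fix the vertex order A < B < D < E < F and write every simplex with vertices in increasing order. Then dim K = 1 and the simplices of K are:

  0-simplices (5): A, B, D, E, F
  1-simplices (6): AD, AE, BD, BF, DE, DF

so the chain groups are C_0 ≅ Z^5, C_1 ≅ Z^6.

The boundary map ∂_1: C_1 → C_0 maps an edge to its endpoints' difference, ∂[p,q] = q − p.
As a 5×6 matrix over Z this has rank 4, with invariant factors (1,1,1,1).

Computing H_k = (kernel of ∂_k) / (image of ∂_{k+1}):

  H_0: rank C_0 − rank ∂_1 = 5 − 4 = 1, and the invariant factors of ∂_1 are all 1, so H_0 ≅ Z.
  H_1: rank ker ∂_1 − rank ∂_2 = (6 − 4) − 0 = 2, and there is no ∂_2, so H_1 ≅ Z^2.

H_0 ≅ Z,  H_1 ≅ Z^2.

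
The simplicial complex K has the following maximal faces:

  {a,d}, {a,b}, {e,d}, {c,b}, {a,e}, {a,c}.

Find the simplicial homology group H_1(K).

Take the total order a < b < c < d < e on the vertex set. Then K (dimension 1) consists of the simplices:

  0-simplices (5): a, b, c, d, e
  1-simplices (6): ab, ac, ad, ae, bc, de

Hence C_0 ≅ Z^5, C_1 ≅ Z^6.

The boundary map ∂_1: C_1 → C_0 maps an edge to its endpoints' difference, ∂[p,q] = q − p. For instance
  ∂de = e − d.
The 5×6 boundary matrix has rank 4 and Smith normal form diag(1,1,1,1).

From H_k ≅ ker(∂_k) / im(∂_{k+1}) we obtain:

  H_1: rank ker ∂_1 − rank ∂_2 = (6 − 4) − 0 = 2, and there is no ∂_2, so H_1 = Z^2.

H_1 = Z^2.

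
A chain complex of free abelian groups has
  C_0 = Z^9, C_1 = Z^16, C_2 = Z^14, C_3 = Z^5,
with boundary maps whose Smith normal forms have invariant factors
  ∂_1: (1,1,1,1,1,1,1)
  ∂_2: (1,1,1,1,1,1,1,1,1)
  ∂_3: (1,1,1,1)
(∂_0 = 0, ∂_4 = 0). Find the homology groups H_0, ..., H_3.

H_0 ≅ Z^2,  H_1 = 0,  H_2 ≅ Z,  H_3 ≅ Z.

H_0: b_0 = 9 − 0 − 7 = 2; torsion from ∂_1 factors > 1: none. So H_0 ≅ Z^2.
H_1: b_1 = 16 − 7 − 9 = 0; torsion from ∂_2 factors > 1: none. So H_1 ≅ 0.
H_2: b_2 = 14 − 9 − 4 = 1; torsion from ∂_3 factors > 1: none. So H_2 ≅ Z.
H_3: b_3 = 5 − 4 − 0 = 1; torsion from ∂_4 factors > 1: none. So H_3 ≅ Z.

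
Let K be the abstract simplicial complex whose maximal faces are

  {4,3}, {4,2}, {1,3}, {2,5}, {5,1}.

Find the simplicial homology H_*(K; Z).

H_0 ≅ Z,  H_1 ≅ Z.

Order the vertices as 1 < 2 < 3 < 4 < 5. Listing each simplex with vertices in this order, K has dimension 1 with simplices:

  0-simplices (5): [1], [2], [3], [4], [5]
  1-simplices (5): [1,3], [1,5], [2,4], [2,5], [3,4]

so the chain groups are C_0 ≅ Z^5, C_1 ≅ Z^5.

∂_1: C_1 → C_0 is given by ∂[p,q] = [q] − [p]. For instance
  ∂[3,4] = [4] − [3].
As a 5×5 matrix over Z this has rank 4, with invariant factors (1,1,1,1).

Computing H_k = (kernel of ∂_k) / (image of ∂_{k+1}):

  H_0: rank C_0 − rank ∂_1 = 5 − 4 = 1, and the invariant factors of ∂_1 are all 1, so H_0 = Z.
  H_1: rank ker ∂_1 − rank ∂_2 = (5 − 4) − 0 = 1, and there is no ∂_2, so H_1 = Z.

As a check, the Euler characteristic is 5 − 5 = 0, which agrees with 1 − 1 = 0.
(K is a triangulation of the circle S^1.)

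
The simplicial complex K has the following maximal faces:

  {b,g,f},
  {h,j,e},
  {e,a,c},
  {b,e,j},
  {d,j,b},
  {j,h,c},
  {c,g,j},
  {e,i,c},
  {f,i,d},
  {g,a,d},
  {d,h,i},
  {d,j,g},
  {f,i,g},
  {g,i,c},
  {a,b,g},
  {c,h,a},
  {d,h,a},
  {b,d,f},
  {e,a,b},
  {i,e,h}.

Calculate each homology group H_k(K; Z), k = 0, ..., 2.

K has 10 vertices, 30 edges, 20 triangles.
rank ∂_0 = 0, rank ∂_1 = 9 ⇒ b_0 = 10 − 0 − 9 = 1; all invariant factors of ∂_1 are 1 so no torsion. So H_0 ≅ Z.
rank ∂_1 = 9, rank ∂_2 = 20 ⇒ b_1 = 30 − 9 − 20 = 1; ∂_2 has invariant factor(s) [2] giving torsion. So H_1 ≅ Z ⊕ Z/2.
rank ∂_2 = 20, rank ∂_3 = 0 ⇒ b_2 = 20 − 20 − 0 = 0. So H_2 ≅ 0.

H_0 ≅ Z,  H_1 ≅ Z ⊕ Z/2,  H_2 = 0.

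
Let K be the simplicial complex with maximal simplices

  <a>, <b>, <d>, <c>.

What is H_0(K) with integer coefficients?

H_0 ≅ Z^4.

We work with the vertex ordering a < b < c < d. The simplices of K, each written with vertices in increasing order, are:

  0-simplices (4): a, b, c, d

Hence C_0 ≅ Z^4.

Now H_k = ker ∂_k / im ∂_{k+1}, so:

  H_0: rank C_0 − rank ∂_1 = 4 − 0 = 4, and there is no ∂_1, so H_0 ≅ Z^4.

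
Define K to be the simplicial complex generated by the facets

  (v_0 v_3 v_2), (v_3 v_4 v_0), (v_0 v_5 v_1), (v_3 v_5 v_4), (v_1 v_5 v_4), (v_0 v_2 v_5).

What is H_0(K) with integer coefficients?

K has 6 vertices, 12 edges, 6 triangles.
rank ∂_0 = 0, rank ∂_1 = 5 ⇒ b_0 = 6 − 0 − 5 = 1; all invariant factors of ∂_1 are 1 so no torsion. So H_0 ≅ Z.

H_0 ≅ Z.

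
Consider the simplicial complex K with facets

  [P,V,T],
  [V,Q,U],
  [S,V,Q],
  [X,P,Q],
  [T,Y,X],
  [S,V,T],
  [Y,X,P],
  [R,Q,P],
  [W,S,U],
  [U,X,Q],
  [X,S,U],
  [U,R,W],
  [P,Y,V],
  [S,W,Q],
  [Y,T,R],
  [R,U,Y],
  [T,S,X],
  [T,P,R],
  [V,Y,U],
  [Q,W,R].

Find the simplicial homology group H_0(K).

Fix the vertex order P < Q < R < S < T < U < V < W < X < Y and write every simplex with vertices in increasing order. Then dim K = 2 and the simplices of K are:

  0-simplices (10): P, Q, R, S, T, U, V, W, X, Y
  1-simplices (30): PQ, PR, PT, PV, PX, PY, QR, QS, QU, QV, QW, QX, RT, RU, RW, RY, ST, SU, SV, SW, SX, TV, TX, TY, UV, UW, UX, UY, VY, XY
  2-simplices (20): PQR, PQX, PRT, PTV, PVY, PXY, QRW, QSV, QSW, QUV, QUX, RTY, RUW, RUY, STV, STX, SUW, SUX, TXY, UVY

giving chain groups C_0 ≅ Z^10, C_1 ≅ Z^30, C_2 ≅ Z^20.

Boundary ∂_1: C_1 → C_0 maps an edge to its endpoints' difference, ∂[p,q] = q − p. For instance
  ∂TY = Y − T.
The resulting 10×30 matrix has rank 9, and its Smith normal form has invariant factors (1,1,1,1,1,1,1,1,1).

∂_2: C_2 → C_1 maps a triangle to the signed sum of its edges. For instance
  ∂PQX = QX − PX + PQ,
  ∂QRW = RW − QW + QR.
The resulting 30×20 matrix has rank 20, and its Smith normal form has invariant factors (1,1,1,1,1,1,1,1,1,1,1,1,1,1,1,1,1,1,1,2).

Computing H_k = (kernel of ∂_k) / (image of ∂_{k+1}):

  H_0: rank C_0 − rank ∂_1 = 10 − 9 = 1, and the invariant factors of ∂_1 are all 1, so H_0 ≅ Z.

H_0 ≅ Z.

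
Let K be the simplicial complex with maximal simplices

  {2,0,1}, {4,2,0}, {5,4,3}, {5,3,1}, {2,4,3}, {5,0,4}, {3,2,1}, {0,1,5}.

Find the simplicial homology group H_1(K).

Order the vertices as 0 < 1 < 2 < 3 < 4 < 5. Listing each simplex with vertices in this order, K has dimension 2 with simplices:

  0-simplices (6): [0], [1], [2], [3], [4], [5]
  1-simplices (12): [0,1], [0,2], [0,4], [0,5], [1,2], [1,3], [1,5], [2,3], [2,4], [3,4], [3,5], [4,5]
  2-simplices (8): [0,1,2], [0,1,5], [0,2,4], [0,4,5], [1,2,3], [1,3,5], [2,3,4], [3,4,5]

giving chain groups C_0 ≅ Z^6, C_1 ≅ Z^12, C_2 ≅ Z^8.

∂_1: C_1 → C_0 is given by ∂[p,q] = [q] − [p].
The resulting 6×12 matrix has rank 5, and its Smith normal form has invariant factors (1,1,1,1,1).

∂_2: C_2 → C_1 sends each 2-simplex [p,q,r] to [q,r] − [p,r] + [p,q]. For instance
  ∂[1,3,5] = [3,5] − [1,5] + [1,3],
  ∂[0,4,5] = [4,5] − [0,5] + [0,4].
This gives a 12×8 integer matrix of rank 7; reducing to Smith normal form yields diagonal entries (1,1,1,1,1,1,1).

Computing H_k = (kernel of ∂_k) / (image of ∂_{k+1}):

  H_1: rank ker ∂_1 − rank ∂_2 = (12 − 5) − 7 = 0, and the invariant factors of ∂_2 are all 1, so H_1 ≅ 0.

H_1 = 0.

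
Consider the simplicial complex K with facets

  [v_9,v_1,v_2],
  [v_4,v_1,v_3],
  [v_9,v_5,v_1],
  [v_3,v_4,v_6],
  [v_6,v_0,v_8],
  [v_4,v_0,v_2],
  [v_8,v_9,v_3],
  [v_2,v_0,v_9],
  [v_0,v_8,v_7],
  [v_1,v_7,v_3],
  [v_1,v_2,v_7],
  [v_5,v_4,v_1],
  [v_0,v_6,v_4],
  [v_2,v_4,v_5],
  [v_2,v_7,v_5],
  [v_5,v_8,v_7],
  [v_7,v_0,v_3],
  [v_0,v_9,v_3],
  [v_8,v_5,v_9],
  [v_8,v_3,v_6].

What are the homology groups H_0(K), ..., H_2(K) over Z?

We work with the vertex ordering v_0 < v_1 < v_2 < v_3 < v_4 < v_5 < v_6 < v_7 < v_8 < v_9. The simplices of K, each written with vertices in increasing order, are:

  0-simplices (10): [v_0], [v_1], [v_2], [v_3], [v_4], [v_5], [v_6], [v_7], [v_8], [v_9]
  1-simplices (30): (30 of them)
  2-simplices (20): (20 of them)

Hence C_0 ≅ Z^10, C_1 ≅ Z^30, C_2 ≅ Z^20.

∂_1: C_1 → C_0 maps an edge to its endpoints' difference, ∂[p,q] = q − p. For instance
  ∂[v_4,v_6] = [v_6] − [v_4].
The 10×30 boundary matrix has rank 9 and Smith normal form diag(1,1,1,1,1,1,1,1,1).

Boundary ∂_2: C_2 → C_1 maps a triangle to the signed sum of its edges. For instance
  ∂[v_3,v_4,v_6] = [v_4,v_6] − [v_3,v_6] + [v_3,v_4],
  ∂[v_0,v_3,v_7] = [v_3,v_7] − [v_0,v_7] + [v_0,v_3].
The 30×20 boundary matrix has rank 20 and Smith normal form diag(1,1,1,1,1,1,1,1,1,1,1,1,1,1,1,1,1,1,1,2).

Computing H_k = (kernel of ∂_k) / (image of ∂_{k+1}):

  H_0: rank C_0 − rank ∂_1 = 10 − 9 = 1, and the invariant factors of ∂_1 are all 1, so H_0 = Z.
  H_1: rank ker ∂_1 − rank ∂_2 = (30 − 9) − 20 = 1, and ∂_2 has invariant factor 2 > 1, so H_1 = Z ⊕ Z/2Z.
  H_2: rank ker ∂_2 − rank ∂_3 = (20 − 20) − 0 = 0, and there is no ∂_3, so H_2 = 0.

As a check, the Euler characteristic is 10 − 30 + 20 = 0, which agrees with 1 − 1 + 0 = 0.

H_0 ≅ Z,  H_1 ≅ Z ⊕ Z/2Z,  H_2 = 0.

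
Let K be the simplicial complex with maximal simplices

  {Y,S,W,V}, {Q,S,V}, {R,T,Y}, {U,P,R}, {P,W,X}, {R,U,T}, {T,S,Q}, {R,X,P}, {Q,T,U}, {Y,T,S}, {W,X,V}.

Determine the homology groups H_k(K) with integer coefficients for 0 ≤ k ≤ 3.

H_0 = Z,  H_1 = Z,  H_2 = 0,  H_3 = 0.

We work with the vertex ordering P < Q < R < S < T < U < V < W < X < Y. The simplices of K, each written with vertices in increasing order, are:

  0-simplices (10): P, Q, R, S, T, U, V, W, X, Y
  1-simplices (23): PR, PU, PW, PX, QS, QT, QU, QV, RT, RU, RX, RY, ST, SV, SW, SY, TU, TY, VW, VX, VY, WX, WY
  2-simplices (14): PRU, PRX, PWX, QST, QSV, QTU, RTU, RTY, STY, SVW, SVY, SWY, VWX, VWY
  3-simplices (1): SVWY

so the chain groups are C_0 ≅ Z^10, C_1 ≅ Z^23, C_2 ≅ Z^14, C_3 ≅ Z^1.

The boundary map ∂_1: C_1 → C_0 sends each edge [p,q] (with p < q) to q − p. For instance
  ∂VY = Y − V.
The resulting 10×23 matrix has rank 9, and its Smith normal form has invariant factors (1,1,1,1,1,1,1,1,1).

∂_2: C_2 → C_1 acts by ∂[p,q,r] = [q,r] − [p,r] + [p,q]. For instance
  ∂PWX = WX − PX + PW,
  ∂VWX = WX − VX + VW.
The resulting 23×14 matrix has rank 13, and its Smith normal form has invariant factors (1,1,1,1,1,1,1,1,1,1,1,1,1).

Boundary ∂_3: C_3 → C_2 sends each 3-simplex σ to the alternating sum Σ_i (−1)^i (σ with its i-th vertex removed). For instance
  ∂SVWY = VWY − SWY + SVY − SVW.
This gives a 14×1 integer matrix of rank 1; reducing to Smith normal form yields diagonal entries (1).

From H_k ≅ ker(∂_k) / im(∂_{k+1}) we obtain:

  H_0: rank C_0 − rank ∂_1 = 10 − 9 = 1, and the invariant factors of ∂_1 are all 1, so H_0 = Z.
  H_1: rank ker ∂_1 − rank ∂_2 = (23 − 9) − 13 = 1, and the invariant factors of ∂_2 are all 1, so H_1 = Z.
  H_2: rank ker ∂_2 − rank ∂_3 = (14 − 13) − 1 = 0, and the invariant factors of ∂_3 are all 1, so H_2 = 0.
  H_3: rank ker ∂_3 − rank ∂_4 = (1 − 1) − 0 = 0, and there is no ∂_4, so H_3 = 0.

As a check, the Euler characteristic is 10 − 23 + 14 − 1 = 0, which agrees with 1 − 1 + 0 − 0 = 0.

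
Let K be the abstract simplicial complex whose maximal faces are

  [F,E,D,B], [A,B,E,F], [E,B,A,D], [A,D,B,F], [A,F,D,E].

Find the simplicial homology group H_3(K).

Take the total order A < B < D < E < F on the vertex set. Then K (dimension 3) consists of the simplices:

  0-simplices (5): A, B, D, E, F
  1-simplices (10): AB, AD, AE, AF, BD, BE, BF, DE, DF, EF
  2-simplices (10): ABD, ABE, ABF, ADE, ADF, AEF, BDE, BDF, BEF, DEF
  3-simplices (5): ABDE, ABDF, ABEF, ADEF, BDEF

so the chain groups are C_0 ≅ Z^5, C_1 ≅ Z^10, C_2 ≅ Z^10, C_3 ≅ Z^5.

Boundary ∂_1: C_1 → C_0 maps an edge to its endpoints' difference, ∂[p,q] = q − p.
The 5×10 boundary matrix has rank 4 and Smith normal form diag(1,1,1,1).

Boundary ∂_2: C_2 → C_1 acts by ∂[p,q,r] = [q,r] − [p,r] + [p,q]. For instance
  ∂AEF = EF − AF + AE,
  ∂BDF = DF − BF + BD.
As a 10×10 matrix over Z this has rank 6, with invariant factors (1,1,1,1,1,1).

Boundary ∂_3: C_3 → C_2 sends each 3-simplex σ to the alternating sum Σ_i (−1)^i (σ with its i-th vertex removed). For instance
  ∂ABDF = BDF − ADF + ABF − ABD,
  ∂ABEF = BEF − AEF + ABF − ABE.
The resulting 10×5 matrix has rank 4, and its Smith normal form has invariant factors (1,1,1,1).

Reading off H_k = ker ∂_k / im ∂_{k+1}:

  H_3: rank ker ∂_3 − rank ∂_4 = (5 − 4) − 0 = 1, and there is no ∂_4, so H_3 = Z.

(K is a triangulation of the 3-sphere S^3.)

H_3 = Z.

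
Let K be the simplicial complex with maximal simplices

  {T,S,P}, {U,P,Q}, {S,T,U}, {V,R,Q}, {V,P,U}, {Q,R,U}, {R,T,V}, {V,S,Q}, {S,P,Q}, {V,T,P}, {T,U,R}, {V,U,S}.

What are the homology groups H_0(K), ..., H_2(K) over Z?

K has 7 vertices, 18 edges, 12 triangles.
rank ∂_0 = 0, rank ∂_1 = 6 ⇒ b_0 = 7 − 0 − 6 = 1; all invariant factors of ∂_1 are 1 so no torsion. So H_0 = Z.
rank ∂_1 = 6, rank ∂_2 = 12 ⇒ b_1 = 18 − 6 − 12 = 0; ∂_2 has invariant factor(s) [2] giving torsion. So H_1 = Z/2.
rank ∂_2 = 12, rank ∂_3 = 0 ⇒ b_2 = 12 − 12 − 0 = 0. So H_2 = 0.

H_0 = Z,  H_1 = Z/2,  H_2 = 0.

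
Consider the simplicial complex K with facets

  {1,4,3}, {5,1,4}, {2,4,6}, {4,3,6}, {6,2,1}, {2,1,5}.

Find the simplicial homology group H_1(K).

H_1 ≅ Z.

Fix the vertex order 1 < 2 < 3 < 4 < 5 < 6 and write every simplex with vertices in increasing order. Then dim K = 2 and the simplices of K are:

  0-simplices (6): [1], [2], [3], [4], [5], [6]
  1-simplices (12): [1,2], [1,3], [1,4], [1,5], [1,6], [2,4], [2,5], [2,6], [3,4], [3,6], [4,5], [4,6]
  2-simplices (6): [1,2,5], [1,2,6], [1,3,4], [1,4,5], [2,4,6], [3,4,6]

giving chain groups C_0 ≅ Z^6, C_1 ≅ Z^12, C_2 ≅ Z^6.

Boundary ∂_1: C_1 → C_0 sends each edge [p,q] (with p < q) to q − p. For instance
  ∂[2,5] = [5] − [2].
The resulting 6×12 matrix has rank 5, and its Smith normal form has invariant factors (1,1,1,1,1).

The boundary map ∂_2: C_2 → C_1 maps a triangle to the signed sum of its edges. For instance
  ∂[1,4,5] = [4,5] − [1,5] + [1,4],
  ∂[1,3,4] = [3,4] − [1,4] + [1,3].
The 12×6 boundary matrix has rank 6 and Smith normal form diag(1,1,1,1,1,1).

Now H_k = ker ∂_k / im ∂_{k+1}, so:

  H_1: rank ker ∂_1 − rank ∂_2 = (12 − 5) − 6 = 1, and the invariant factors of ∂_2 are all 1, so H_1 = Z.

(K is a triangulation of the cylinder S^1 x I.)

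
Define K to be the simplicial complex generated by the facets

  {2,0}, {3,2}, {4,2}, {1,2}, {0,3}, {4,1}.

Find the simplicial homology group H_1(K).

H_1 = Z^2.

Fix the vertex order 0 < 1 < 2 < 3 < 4 and write every simplex with vertices in increasing order. Then dim K = 1 and the simplices of K are:

  0-simplices (5): [0], [1], [2], [3], [4]
  1-simplices (6): [0,2], [0,3], [1,2], [1,4], [2,3], [2,4]

so the chain groups are C_0 ≅ Z^5, C_1 ≅ Z^6.

The boundary map ∂_1: C_1 → C_0 maps an edge to its endpoints' difference, ∂[p,q] = q − p.
As a 5×6 matrix over Z this has rank 4, with invariant factors (1,1,1,1).

From H_k ≅ ker(∂_k) / im(∂_{k+1}) we obtain:

  H_1: rank ker ∂_1 − rank ∂_2 = (6 − 4) − 0 = 2, and there is no ∂_2, so H_1 ≅ Z^2.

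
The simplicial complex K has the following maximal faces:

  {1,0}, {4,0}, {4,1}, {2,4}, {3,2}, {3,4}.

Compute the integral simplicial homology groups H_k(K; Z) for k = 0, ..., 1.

We work with the vertex ordering 0 < 1 < 2 < 3 < 4. The simplices of K, each written with vertices in increasing order, are:

  0-simplices (5): [0], [1], [2], [3], [4]
  1-simplices (6): [0,1], [0,4], [1,4], [2,3], [2,4], [3,4]

giving chain groups C_0 ≅ Z^5, C_1 ≅ Z^6.

Boundary ∂_1: C_1 → C_0 sends each edge [p,q] (with p < q) to q − p. For instance
  ∂[0,4] = [4] − [0].
The resulting 5×6 matrix has rank 4, and its Smith normal form has invariant factors (1,1,1,1).

Now H_k = ker ∂_k / im ∂_{k+1}, so:

  H_0: rank C_0 − rank ∂_1 = 5 − 4 = 1, and the invariant factors of ∂_1 are all 1, so H_0 ≅ Z.
  H_1: rank ker ∂_1 − rank ∂_2 = (6 − 4) − 0 = 2, and there is no ∂_2, so H_1 ≅ Z^2.

As a check, the Euler characteristic is 5 − 6 = -1, which agrees with 1 − 2 = -1.

H_0 = Z,  H_1 = Z^2.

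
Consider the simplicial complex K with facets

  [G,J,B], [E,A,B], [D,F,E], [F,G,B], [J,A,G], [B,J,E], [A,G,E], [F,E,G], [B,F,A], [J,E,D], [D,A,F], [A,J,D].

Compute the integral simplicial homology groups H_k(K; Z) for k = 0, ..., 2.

H_0 ≅ Z,  H_1 ≅ Z/2Z,  H_2 = 0.

We work with the vertex ordering A < B < D < E < F < G < J. The simplices of K, each written with vertices in increasing order, are:

  0-simplices (7): A, B, D, E, F, G, J
  1-simplices (18): AB, AD, AE, AF, AG, AJ, BE, BF, BG, BJ, DE, DF, DJ, EF, EG, EJ, FG, GJ
  2-simplices (12): ABE, ABF, ADF, ADJ, AEG, AGJ, BEJ, BFG, BGJ, DEF, DEJ, EFG

Hence C_0 ≅ Z^7, C_1 ≅ Z^18, C_2 ≅ Z^12.

∂_1: C_1 → C_0 sends each edge [p,q] (with p < q) to q − p. For instance
  ∂DJ = J − D.
This gives a 7×18 integer matrix of rank 6; reducing to Smith normal form yields diagonal entries (1,1,1,1,1,1).

The boundary map ∂_2: C_2 → C_1 acts by ∂[p,q,r] = [q,r] − [p,r] + [p,q]. For instance
  ∂DEJ = EJ − DJ + DE,
  ∂EFG = FG − EG + EF.
This gives a 18×12 integer matrix of rank 12; reducing to Smith normal form yields diagonal entries (1,1,1,1,1,1,1,1,1,1,1,2).

Now H_k = ker ∂_k / im ∂_{k+1}, so:

  H_0: rank C_0 − rank ∂_1 = 7 − 6 = 1, and the invariant factors of ∂_1 are all 1, so H_0 ≅ Z.
  H_1: rank ker ∂_1 − rank ∂_2 = (18 − 6) − 12 = 0, and ∂_2 has invariant factor 2 > 1, so H_1 ≅ Z/2Z.
  H_2: rank ker ∂_2 − rank ∂_3 = (12 − 12) − 0 = 0, and there is no ∂_3, so H_2 ≅ 0.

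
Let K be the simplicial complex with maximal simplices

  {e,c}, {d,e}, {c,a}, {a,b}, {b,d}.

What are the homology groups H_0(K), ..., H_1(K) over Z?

Fix the vertex order a < b < c < d < e and write every simplex with vertices in increasing order. Then dim K = 1 and the simplices of K are:

  0-simplices (5): a, b, c, d, e
  1-simplices (5): ab, ac, bd, ce, de

giving chain groups C_0 ≅ Z^5, C_1 ≅ Z^5.

∂_1: C_1 → C_0 is given by ∂[p,q] = [q] − [p].
The 5×5 boundary matrix has rank 4 and Smith normal form diag(1,1,1,1).

From H_k ≅ ker(∂_k) / im(∂_{k+1}) we obtain:

  H_0: rank C_0 − rank ∂_1 = 5 − 4 = 1, and the invariant factors of ∂_1 are all 1, so H_0 = Z.
  H_1: rank ker ∂_1 − rank ∂_2 = (5 − 4) − 0 = 1, and there is no ∂_2, so H_1 = Z.

As a check, the Euler characteristic is 5 − 5 = 0, which agrees with 1 − 1 = 0.

H_0 ≅ Z,  H_1 ≅ Z.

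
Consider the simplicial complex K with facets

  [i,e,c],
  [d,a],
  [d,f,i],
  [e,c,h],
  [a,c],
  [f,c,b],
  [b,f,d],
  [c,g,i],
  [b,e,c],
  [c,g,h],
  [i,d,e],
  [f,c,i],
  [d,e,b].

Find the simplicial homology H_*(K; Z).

H_0 = Z,  H_1 = Z,  H_2 = Z.

K has 9 vertices, 19 edges, 11 triangles.
rank ∂_0 = 0, rank ∂_1 = 8 ⇒ b_0 = 9 − 0 − 8 = 1; all invariant factors of ∂_1 are 1 so no torsion. So H_0 ≅ Z.
rank ∂_1 = 8, rank ∂_2 = 10 ⇒ b_1 = 19 − 8 − 10 = 1; all invariant factors of ∂_2 are 1 so no torsion. So H_1 ≅ Z.
rank ∂_2 = 10, rank ∂_3 = 0 ⇒ b_2 = 11 − 10 − 0 = 1. So H_2 ≅ Z.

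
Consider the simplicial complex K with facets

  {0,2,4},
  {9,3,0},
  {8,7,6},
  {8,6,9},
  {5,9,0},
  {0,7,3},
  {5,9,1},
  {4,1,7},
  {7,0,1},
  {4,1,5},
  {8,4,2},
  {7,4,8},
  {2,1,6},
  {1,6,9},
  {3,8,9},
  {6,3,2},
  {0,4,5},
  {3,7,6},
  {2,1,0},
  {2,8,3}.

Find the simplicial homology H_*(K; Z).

Fix the vertex order 0 < 1 < 2 < 3 < 4 < 5 < 6 < 7 < 8 < 9 and write every simplex with vertices in increasing order. Then dim K = 2 and the simplices of K are:

  0-simplices (10): [0], [1], [2], [3], [4], [5], [6], [7], [8], [9]
  1-simplices (30): (30 of them)
  2-simplices (20): (20 of them)

Hence C_0 ≅ Z^10, C_1 ≅ Z^30, C_2 ≅ Z^20.

Boundary ∂_1: C_1 → C_0 sends each edge [p,q] (with p < q) to q − p. For instance
  ∂[3,7] = [7] − [3].
The resulting 10×30 matrix has rank 9, and its Smith normal form has invariant factors (1,1,1,1,1,1,1,1,1).

Boundary ∂_2: C_2 → C_1 acts by ∂[p,q,r] = [q,r] − [p,r] + [p,q]. For instance
  ∂[1,5,9] = [5,9] − [1,9] + [1,5],
  ∂[0,2,4] = [2,4] − [0,4] + [0,2].
This gives a 30×20 integer matrix of rank 20; reducing to Smith normal form yields diagonal entries (1,1,1,1,1,1,1,1,1,1,1,1,1,1,1,1,1,1,1,2).

Now H_k = ker ∂_k / im ∂_{k+1}, so:

  H_0: rank C_0 − rank ∂_1 = 10 − 9 = 1, and the invariant factors of ∂_1 are all 1, so H_0 ≅ Z.
  H_1: rank ker ∂_1 − rank ∂_2 = (30 − 9) − 20 = 1, and ∂_2 has invariant factor 2 > 1, so H_1 ≅ Z ⊕ Z/2.
  H_2: rank ker ∂_2 − rank ∂_3 = (20 − 20) − 0 = 0, and there is no ∂_3, so H_2 ≅ 0.

As a check, the Euler characteristic is 10 − 30 + 20 = 0, which agrees with 1 − 1 + 0 = 0.

H_0 ≅ Z,  H_1 ≅ Z ⊕ Z/2,  H_2 = 0.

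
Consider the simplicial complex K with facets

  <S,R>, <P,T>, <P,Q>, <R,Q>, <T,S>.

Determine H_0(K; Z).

Take the total order P < Q < R < S < T on the vertex set. Then K (dimension 1) consists of the simplices:

  0-simplices (5): P, Q, R, S, T
  1-simplices (5): PQ, PT, QR, RS, ST

so the chain groups are C_0 ≅ Z^5, C_1 ≅ Z^5.

∂_1: C_1 → C_0 sends each edge [p,q] (with p < q) to q − p. For instance
  ∂PQ = Q − P.
This gives a 5×5 integer matrix of rank 4; reducing to Smith normal form yields diagonal entries (1,1,1,1).

From H_k ≅ ker(∂_k) / im(∂_{k+1}) we obtain:

  H_0: rank C_0 − rank ∂_1 = 5 − 4 = 1, and the invariant factors of ∂_1 are all 1, so H_0 ≅ Z.

H_0 = Z.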